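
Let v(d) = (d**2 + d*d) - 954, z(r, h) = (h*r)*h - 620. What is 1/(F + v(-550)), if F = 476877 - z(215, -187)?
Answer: -1/6436792 ≈ -1.5536e-7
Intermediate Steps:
z(r, h) = -620 + r*h**2 (z(r, h) = r*h**2 - 620 = -620 + r*h**2)
v(d) = -954 + 2*d**2 (v(d) = (d**2 + d**2) - 954 = 2*d**2 - 954 = -954 + 2*d**2)
F = -7040838 (F = 476877 - (-620 + 215*(-187)**2) = 476877 - (-620 + 215*34969) = 476877 - (-620 + 7518335) = 476877 - 1*7517715 = 476877 - 7517715 = -7040838)
1/(F + v(-550)) = 1/(-7040838 + (-954 + 2*(-550)**2)) = 1/(-7040838 + (-954 + 2*302500)) = 1/(-7040838 + (-954 + 605000)) = 1/(-7040838 + 604046) = 1/(-6436792) = -1/6436792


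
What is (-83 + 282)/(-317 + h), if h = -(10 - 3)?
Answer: -199/324 ≈ -0.61420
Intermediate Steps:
h = -7 (h = -1*7 = -7)
(-83 + 282)/(-317 + h) = (-83 + 282)/(-317 - 7) = 199/(-324) = 199*(-1/324) = -199/324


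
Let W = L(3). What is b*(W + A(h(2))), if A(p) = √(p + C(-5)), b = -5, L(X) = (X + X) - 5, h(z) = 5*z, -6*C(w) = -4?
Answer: -5 - 20*√6/3 ≈ -21.330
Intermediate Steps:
C(w) = ⅔ (C(w) = -⅙*(-4) = ⅔)
L(X) = -5 + 2*X (L(X) = 2*X - 5 = -5 + 2*X)
W = 1 (W = -5 + 2*3 = -5 + 6 = 1)
A(p) = √(⅔ + p) (A(p) = √(p + ⅔) = √(⅔ + p))
b*(W + A(h(2))) = -5*(1 + √(6 + 9*(5*2))/3) = -5*(1 + √(6 + 9*10)/3) = -5*(1 + √(6 + 90)/3) = -5*(1 + √96/3) = -5*(1 + (4*√6)/3) = -5*(1 + 4*√6/3) = -5 - 20*√6/3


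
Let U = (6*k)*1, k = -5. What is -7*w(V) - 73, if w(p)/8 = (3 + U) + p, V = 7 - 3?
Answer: 1215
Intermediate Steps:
V = 4
U = -30 (U = (6*(-5))*1 = -30*1 = -30)
w(p) = -216 + 8*p (w(p) = 8*((3 - 30) + p) = 8*(-27 + p) = -216 + 8*p)
-7*w(V) - 73 = -7*(-216 + 8*4) - 73 = -7*(-216 + 32) - 73 = -7*(-184) - 73 = 1288 - 73 = 1215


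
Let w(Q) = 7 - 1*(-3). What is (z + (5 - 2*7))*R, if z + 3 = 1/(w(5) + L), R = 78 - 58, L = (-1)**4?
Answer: -2620/11 ≈ -238.18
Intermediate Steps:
L = 1
R = 20
w(Q) = 10 (w(Q) = 7 + 3 = 10)
z = -32/11 (z = -3 + 1/(10 + 1) = -3 + 1/11 = -32/11 ≈ -2.9091)
(z + (5 - 2*7))*R = (-32/11 + (5 - 2*7))*20 = (-32/11 + (5 - 14))*20 = (-32/11 - 9)*20 = -131/11*20 = -2620/11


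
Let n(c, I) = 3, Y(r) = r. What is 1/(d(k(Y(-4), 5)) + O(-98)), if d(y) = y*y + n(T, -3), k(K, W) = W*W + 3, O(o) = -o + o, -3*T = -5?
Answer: 1/787 ≈ 0.0012706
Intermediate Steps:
T = 5/3 (T = -1/3*(-5) = 5/3 ≈ 1.6667)
O(o) = 0
k(K, W) = 3 + W**2 (k(K, W) = W**2 + 3 = 3 + W**2)
d(y) = 3 + y**2 (d(y) = y*y + 3 = y**2 + 3 = 3 + y**2)
1/(d(k(Y(-4), 5)) + O(-98)) = 1/((3 + (3 + 5**2)**2) + 0) = 1/((3 + (3 + 25)**2) + 0) = 1/((3 + 28**2) + 0) = 1/((3 + 784) + 0) = 1/(787 + 0) = 1/787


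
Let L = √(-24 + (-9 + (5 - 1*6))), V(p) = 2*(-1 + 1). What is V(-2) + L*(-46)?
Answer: -46*I*√34 ≈ -268.22*I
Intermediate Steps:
V(p) = 0 (V(p) = 2*0 = 0)
L = I*√34 (L = √(-24 + (-9 + (5 - 6))) = √(-24 + (-9 - 1)) = √(-24 - 10) = √(-34) = I*√34 ≈ 5.8309*I)
V(-2) + L*(-46) = 0 + (I*√34)*(-46) = 0 - 46*I*√34 = -46*I*√34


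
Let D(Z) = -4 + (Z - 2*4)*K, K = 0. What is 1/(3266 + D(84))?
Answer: 1/3262 ≈ 0.00030656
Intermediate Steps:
D(Z) = -4 (D(Z) = -4 + (Z - 2*4)*0 = -4 + (Z - 8)*0 = -4 + (-8 + Z)*0 = -4 + 0 = -4)
1/(3266 + D(84)) = 1/(3266 - 4) = 1/3262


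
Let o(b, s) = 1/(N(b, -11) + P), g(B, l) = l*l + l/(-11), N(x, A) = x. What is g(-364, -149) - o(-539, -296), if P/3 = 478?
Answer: 218702189/9845 ≈ 22215.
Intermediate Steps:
g(B, l) = l² - l/11 (g(B, l) = l² + l*(-1/11) = l² - l/11)
P = 1434 (P = 3*478 = 1434)
o(b, s) = 1/(1434 + b) (o(b, s) = 1/(b + 1434) = 1/(1434 + b))
g(-364, -149) - o(-539, -296) = -149*(-1/11 - 149) - 1/(1434 - 539) = -149*(-1640/11) - 1/895 = 244360/11 - 1*1/895 = 244360/11 - 1/895 = 218702189/9845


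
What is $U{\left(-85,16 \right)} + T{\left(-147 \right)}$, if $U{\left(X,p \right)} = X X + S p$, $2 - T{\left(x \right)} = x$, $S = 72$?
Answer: $8526$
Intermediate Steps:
$T{\left(x \right)} = 2 - x$
$U{\left(X,p \right)} = X^{2} + 72 p$ ($U{\left(X,p \right)} = X X + 72 p = X^{2} + 72 p$)
$U{\left(-85,16 \right)} + T{\left(-147 \right)} = \left(\left(-85\right)^{2} + 72 \cdot 16\right) + \left(2 - -147\right) = \left(7225 + 1152\right) + \left(2 + 147\right) = 8377 + 149 = 8526$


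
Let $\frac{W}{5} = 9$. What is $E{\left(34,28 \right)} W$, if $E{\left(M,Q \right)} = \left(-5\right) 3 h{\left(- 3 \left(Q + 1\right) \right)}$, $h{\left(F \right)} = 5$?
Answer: $-3375$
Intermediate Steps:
$W = 45$ ($W = 5 \cdot 9 = 45$)
$E{\left(M,Q \right)} = -75$ ($E{\left(M,Q \right)} = \left(-5\right) 3 \cdot 5 = \left(-15\right) 5 = -75$)
$E{\left(34,28 \right)} W = \left(-75\right) 45 = -3375$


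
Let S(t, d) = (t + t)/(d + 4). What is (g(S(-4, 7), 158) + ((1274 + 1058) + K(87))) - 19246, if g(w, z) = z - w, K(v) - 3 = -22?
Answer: -184517/11 ≈ -16774.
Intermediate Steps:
K(v) = -19 (K(v) = 3 - 22 = -19)
S(t, d) = 2*t/(4 + d) (S(t, d) = (2*t)/(4 + d) = 2*t/(4 + d))
(g(S(-4, 7), 158) + ((1274 + 1058) + K(87))) - 19246 = ((158 - 2*(-4)/(4 + 7)) + ((1274 + 1058) - 19)) - 19246 = ((158 - 2*(-4)/11) + (2332 - 19)) - 19246 = ((158 - 2*(-4)/11) + 2313) - 19246 = ((158 - 1*(-8/11)) + 2313) - 19246 = ((158 + 8/11) + 2313) - 19246 = (1746/11 + 2313) - 19246 = 27189/11 - 19246 = -184517/11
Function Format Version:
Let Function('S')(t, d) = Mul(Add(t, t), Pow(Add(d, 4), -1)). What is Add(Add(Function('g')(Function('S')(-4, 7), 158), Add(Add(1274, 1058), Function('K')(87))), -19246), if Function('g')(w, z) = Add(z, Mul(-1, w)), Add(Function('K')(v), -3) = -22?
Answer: Rational(-184517, 11) ≈ -16774.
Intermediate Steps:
Function('K')(v) = -19 (Function('K')(v) = Add(3, -22) = -19)
Function('S')(t, d) = Mul(2, t, Pow(Add(4, d), -1)) (Function('S')(t, d) = Mul(Mul(2, t), Pow(Add(4, d), -1)) = Mul(2, t, Pow(Add(4, d), -1)))
Add(Add(Function('g')(Function('S')(-4, 7), 158), Add(Add(1274, 1058), Function('K')(87))), -19246) = Add(Add(Add(158, Mul(-1, Mul(2, -4, Pow(Add(4, 7), -1)))), Add(Add(1274, 1058), -19)), -19246) = Add(Add(Add(158, Mul(-1, Mul(2, -4, Pow(11, -1)))), Add(2332, -19)), -19246) = Add(Add(Add(158, Mul(-1, Mul(2, -4, Rational(1, 11)))), 2313), -19246) = Add(Add(Add(158, Mul(-1, Rational(-8, 11))), 2313), -19246) = Add(Add(Add(158, Rational(8, 11)), 2313), -19246) = Add(Add(Rational(1746, 11), 2313), -19246) = Add(Rational(27189, 11), -19246) = Rational(-184517, 11)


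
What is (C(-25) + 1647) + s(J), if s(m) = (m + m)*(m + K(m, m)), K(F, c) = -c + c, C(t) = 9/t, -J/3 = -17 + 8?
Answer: 77616/25 ≈ 3104.6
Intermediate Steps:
J = 27 (J = -3*(-17 + 8) = -3*(-9) = 27)
K(F, c) = 0
s(m) = 2*m² (s(m) = (m + m)*(m + 0) = (2*m)*m = 2*m²)
(C(-25) + 1647) + s(J) = (9/(-25) + 1647) + 2*27² = (9*(-1/25) + 1647) + 2*729 = (-9/25 + 1647) + 1458 = 41166/25 + 1458 = 77616/25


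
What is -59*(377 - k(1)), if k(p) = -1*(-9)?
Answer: -21712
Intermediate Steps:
k(p) = 9
-59*(377 - k(1)) = -59*(377 - 1*9) = -59*(377 - 9) = -59*368 = -21712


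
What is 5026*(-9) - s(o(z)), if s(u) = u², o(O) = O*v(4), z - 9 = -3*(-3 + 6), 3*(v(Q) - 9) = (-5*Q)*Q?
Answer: -45234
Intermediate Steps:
v(Q) = 9 - 5*Q²/3 (v(Q) = 9 + ((-5*Q)*Q)/3 = 9 + (-5*Q²)/3 = 9 - 5*Q²/3)
z = 0 (z = 9 - 3*(-3 + 6) = 9 - 3*3 = 9 - 9 = 0)
o(O) = -53*O/3 (o(O) = O*(9 - 5/3*4²) = O*(9 - 5/3*16) = O*(9 - 80/3) = O*(-53/3) = -53*O/3)
5026*(-9) - s(o(z)) = 5026*(-9) - (-53/3*0)² = -45234 - 1*0² = -45234 - 1*0 = -45234 + 0 = -45234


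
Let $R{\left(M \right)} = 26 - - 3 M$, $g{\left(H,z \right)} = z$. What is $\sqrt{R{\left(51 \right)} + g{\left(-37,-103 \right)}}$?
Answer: $2 \sqrt{19} \approx 8.7178$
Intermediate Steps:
$R{\left(M \right)} = 26 + 3 M$
$\sqrt{R{\left(51 \right)} + g{\left(-37,-103 \right)}} = \sqrt{\left(26 + 3 \cdot 51\right) - 103} = \sqrt{\left(26 + 153\right) - 103} = \sqrt{179 - 103} = \sqrt{76} = 2 \sqrt{19}$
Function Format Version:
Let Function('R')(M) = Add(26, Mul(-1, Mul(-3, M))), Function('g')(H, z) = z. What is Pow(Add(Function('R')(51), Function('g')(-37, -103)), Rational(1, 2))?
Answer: Mul(2, Pow(19, Rational(1, 2))) ≈ 8.7178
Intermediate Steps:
Function('R')(M) = Add(26, Mul(3, M))
Pow(Add(Function('R')(51), Function('g')(-37, -103)), Rational(1, 2)) = Pow(Add(Add(26, Mul(3, 51)), -103), Rational(1, 2)) = Pow(Add(Add(26, 153), -103), Rational(1, 2)) = Pow(Add(179, -103), Rational(1, 2)) = Pow(76, Rational(1, 2)) = Mul(2, Pow(19, Rational(1, 2)))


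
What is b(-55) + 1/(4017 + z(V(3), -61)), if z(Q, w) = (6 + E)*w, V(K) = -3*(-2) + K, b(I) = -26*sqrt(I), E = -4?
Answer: 1/3895 - 26*I*sqrt(55) ≈ 0.00025674 - 192.82*I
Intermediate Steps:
V(K) = 6 + K
z(Q, w) = 2*w (z(Q, w) = (6 - 4)*w = 2*w)
b(-55) + 1/(4017 + z(V(3), -61)) = -26*I*sqrt(55) + 1/(4017 + 2*(-61)) = -26*I*sqrt(55) + 1/(4017 - 122) = -26*I*sqrt(55) + 1/3895 = 1/3895 - 26*I*sqrt(55)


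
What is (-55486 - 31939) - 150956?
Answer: -238381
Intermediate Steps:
(-55486 - 31939) - 150956 = -87425 - 150956 = -238381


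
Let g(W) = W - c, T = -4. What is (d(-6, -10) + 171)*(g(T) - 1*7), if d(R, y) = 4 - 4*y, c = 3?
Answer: -3010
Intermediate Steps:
g(W) = -3 + W (g(W) = W - 1*3 = W - 3 = -3 + W)
(d(-6, -10) + 171)*(g(T) - 1*7) = ((4 - 4*(-10)) + 171)*((-3 - 4) - 1*7) = ((4 + 40) + 171)*(-7 - 7) = (44 + 171)*(-14) = 215*(-14) = -3010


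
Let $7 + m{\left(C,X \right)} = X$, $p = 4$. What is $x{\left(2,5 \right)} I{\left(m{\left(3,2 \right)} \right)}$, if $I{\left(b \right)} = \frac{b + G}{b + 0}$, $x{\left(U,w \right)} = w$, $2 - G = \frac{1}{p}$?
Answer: $\frac{13}{4} \approx 3.25$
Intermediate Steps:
$G = \frac{7}{4}$ ($G = 2 - \frac{1}{4} = \frac{7}{4} \approx 1.75$)
$m{\left(C,X \right)} = -7 + X$
$I{\left(b \right)} = \frac{\frac{7}{4} + b}{b}$ ($I{\left(b \right)} = \frac{b + \frac{7}{4}}{b + 0} = \frac{\frac{7}{4} + b}{b}$)
$x{\left(2,5 \right)} I{\left(m{\left(3,2 \right)} \right)} = 5 \frac{\frac{7}{4} + \left(-7 + 2\right)}{-7 + 2} = 5 \frac{\frac{7}{4} - 5}{-5} = 5 \left(\left(- \frac{1}{5}\right) \left(- \frac{13}{4}\right)\right) = 5 \cdot \frac{13}{20} = \frac{13}{4}$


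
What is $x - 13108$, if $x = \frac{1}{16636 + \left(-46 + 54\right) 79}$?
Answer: $- \frac{226348943}{17268} \approx -13108.0$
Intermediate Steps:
$x = \frac{1}{17268}$ ($x = \frac{1}{16636 + 8 \cdot 79} = \frac{1}{16636 + 632} = \frac{1}{17268} \approx 5.7911 \cdot 10^{-5}$)
$x - 13108 = \frac{1}{17268} - 13108 = - \frac{226348943}{17268}$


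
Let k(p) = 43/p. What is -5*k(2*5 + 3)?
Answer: -215/13 ≈ -16.538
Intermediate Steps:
-5*k(2*5 + 3) = -215/(2*5 + 3) = -215/(10 + 3) = -215/13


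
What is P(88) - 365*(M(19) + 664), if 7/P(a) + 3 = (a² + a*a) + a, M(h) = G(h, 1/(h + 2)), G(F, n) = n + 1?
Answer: -26461589641/109011 ≈ -2.4274e+5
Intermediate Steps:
G(F, n) = 1 + n
M(h) = 1 + 1/(2 + h) (M(h) = 1 + 1/(h + 2) = 1 + 1/(2 + h))
P(a) = 7/(-3 + a + 2*a²) (P(a) = 7/(-3 + ((a² + a*a) + a)) = 7/(-3 + ((a² + a²) + a)) = 7/(-3 + (2*a² + a)) = 7/(-3 + (a + 2*a²)) = 7/(-3 + a + 2*a²))
P(88) - 365*(M(19) + 664) = 7/(-3 + 88 + 2*88²) - 365*((3 + 19)/(2 + 19) + 664) = 7/(-3 + 88 + 2*7744) - 365*(22/21 + 664) = 7/(-3 + 88 + 15488) - 365*((1/21)*22 + 664) = 7/15573 - 365*(22/21 + 664) = 7*(1/15573) - 365*13966/21 = 7/15573 - 5097590/21 = -26461589641/109011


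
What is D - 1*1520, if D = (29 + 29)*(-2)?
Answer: -1636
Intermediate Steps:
D = -116 (D = 58*(-2) = -116)
D - 1*1520 = -116 - 1*1520 = -116 - 1520 = -1636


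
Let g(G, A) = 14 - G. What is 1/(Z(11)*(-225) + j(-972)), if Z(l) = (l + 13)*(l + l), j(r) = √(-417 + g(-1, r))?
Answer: -19800/2352240067 - I*√402/14113440402 ≈ -8.4175e-6 - 1.4206e-9*I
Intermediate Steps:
j(r) = I*√402 (j(r) = √(-417 + (14 - 1*(-1))) = √(-417 + (14 + 1)) = √(-417 + 15) = √(-402) = I*√402)
Z(l) = 2*l*(13 + l) (Z(l) = (13 + l)*(2*l) = 2*l*(13 + l))
1/(Z(11)*(-225) + j(-972)) = 1/((2*11*(13 + 11))*(-225) + I*√402) = 1/((2*11*24)*(-225) + I*√402) = 1/(528*(-225) + I*√402) = 1/(-118800 + I*√402)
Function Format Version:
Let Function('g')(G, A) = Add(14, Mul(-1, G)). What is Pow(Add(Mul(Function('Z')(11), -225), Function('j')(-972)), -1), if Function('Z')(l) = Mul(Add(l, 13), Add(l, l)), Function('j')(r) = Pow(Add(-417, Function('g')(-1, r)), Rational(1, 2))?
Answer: Add(Rational(-19800, 2352240067), Mul(Rational(-1, 14113440402), I, Pow(402, Rational(1, 2)))) ≈ Add(-8.4175e-6, Mul(-1.4206e-9, I))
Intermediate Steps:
Function('j')(r) = Mul(I, Pow(402, Rational(1, 2))) (Function('j')(r) = Pow(Add(-417, Add(14, Mul(-1, -1))), Rational(1, 2)) = Pow(Add(-417, Add(14, 1)), Rational(1, 2)) = Pow(Add(-417, 15), Rational(1, 2)) = Pow(-402, Rational(1, 2)) = Mul(I, Pow(402, Rational(1, 2))))
Function('Z')(l) = Mul(2, l, Add(13, l)) (Function('Z')(l) = Mul(Add(13, l), Mul(2, l)) = Mul(2, l, Add(13, l)))
Pow(Add(Mul(Function('Z')(11), -225), Function('j')(-972)), -1) = Pow(Add(Mul(Mul(2, 11, Add(13, 11)), -225), Mul(I, Pow(402, Rational(1, 2)))), -1) = Pow(Add(Mul(Mul(2, 11, 24), -225), Mul(I, Pow(402, Rational(1, 2)))), -1) = Pow(Add(Mul(528, -225), Mul(I, Pow(402, Rational(1, 2)))), -1) = Pow(Add(-118800, Mul(I, Pow(402, Rational(1, 2)))), -1)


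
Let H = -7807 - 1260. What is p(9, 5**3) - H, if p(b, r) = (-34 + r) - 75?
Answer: 9083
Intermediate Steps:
H = -9067
p(b, r) = -109 + r
p(9, 5**3) - H = (-109 + 5**3) - 1*(-9067) = (-109 + 125) + 9067 = 16 + 9067 = 9083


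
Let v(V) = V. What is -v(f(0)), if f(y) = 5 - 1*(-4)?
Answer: -9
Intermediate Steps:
f(y) = 9 (f(y) = 5 + 4 = 9)
-v(f(0)) = -1*9 = -9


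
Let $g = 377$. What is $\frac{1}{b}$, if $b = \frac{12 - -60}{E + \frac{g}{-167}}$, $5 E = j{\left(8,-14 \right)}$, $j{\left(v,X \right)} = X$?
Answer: $- \frac{4223}{60120} \approx -0.070243$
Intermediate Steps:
$E = - \frac{14}{5}$ ($E = \frac{1}{5} \left(-14\right) = - \frac{14}{5} \approx -2.8$)
$b = - \frac{60120}{4223}$ ($b = \frac{12 - -60}{- \frac{14}{5} + \frac{377}{-167}} = \frac{12 + 60}{- \frac{14}{5} + 377 \left(- \frac{1}{167}\right)} = \frac{72}{- \frac{14}{5} - \frac{377}{167}} = \frac{72}{- \frac{4223}{835}} = 72 \left(- \frac{835}{4223}\right) = - \frac{60120}{4223} \approx -14.236$)
$\frac{1}{b} = \frac{1}{- \frac{60120}{4223}} = - \frac{4223}{60120}$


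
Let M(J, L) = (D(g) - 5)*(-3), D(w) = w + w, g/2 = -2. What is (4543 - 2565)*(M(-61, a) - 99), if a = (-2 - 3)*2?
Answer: -118680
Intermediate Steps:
g = -4 (g = 2*(-2) = -4)
D(w) = 2*w
a = -10 (a = -5*2 = -10)
M(J, L) = 39 (M(J, L) = (2*(-4) - 5)*(-3) = (-8 - 5)*(-3) = -13*(-3) = 39)
(4543 - 2565)*(M(-61, a) - 99) = (4543 - 2565)*(39 - 99) = 1978*(-60) = -118680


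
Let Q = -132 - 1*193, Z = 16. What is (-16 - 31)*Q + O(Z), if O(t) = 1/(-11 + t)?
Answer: 76376/5 ≈ 15275.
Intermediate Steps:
Q = -325 (Q = -132 - 193 = -325)
(-16 - 31)*Q + O(Z) = (-16 - 31)*(-325) + 1/(-11 + 16) = -47*(-325) + 1/5 = 15275 + ⅕ = 76376/5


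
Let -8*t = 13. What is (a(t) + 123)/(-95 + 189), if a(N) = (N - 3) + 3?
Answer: 971/752 ≈ 1.2912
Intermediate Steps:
t = -13/8 (t = -⅛*13 = -13/8 ≈ -1.6250)
a(N) = N (a(N) = (-3 + N) + 3 = N)
(a(t) + 123)/(-95 + 189) = (-13/8 + 123)/(-95 + 189) = (971/8)/94 = (971/8)*(1/94) = 971/752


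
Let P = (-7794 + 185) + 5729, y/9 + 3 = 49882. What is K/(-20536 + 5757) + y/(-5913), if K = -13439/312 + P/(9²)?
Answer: -689942628347/9088375608 ≈ -75.915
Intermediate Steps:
y = 448911 (y = -27 + 9*49882 = -27 + 448938 = 448911)
P = -1880 (P = -7609 + 5729 = -1880)
K = -558373/8424 (K = -13439/312 - 1880/(9²) = -13439*1/312 - 1880/81 = -13439/312 - 1880*1/81 = -13439/312 - 1880/81 = -558373/8424 ≈ -66.284)
K/(-20536 + 5757) + y/(-5913) = -558373/(8424*(-20536 + 5757)) + 448911/(-5913) = -558373/8424/(-14779) + 448911*(-1/5913) = -558373/8424*(-1/14779) - 49879/657 = 558373/124498296 - 49879/657 = -689942628347/9088375608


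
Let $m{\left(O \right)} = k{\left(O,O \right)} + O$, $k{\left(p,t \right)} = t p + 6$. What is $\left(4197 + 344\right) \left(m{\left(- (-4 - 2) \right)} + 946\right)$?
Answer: $4513754$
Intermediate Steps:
$k{\left(p,t \right)} = 6 + p t$ ($k{\left(p,t \right)} = p t + 6 = 6 + p t$)
$m{\left(O \right)} = 6 + O + O^{2}$ ($m{\left(O \right)} = \left(6 + O O\right) + O = \left(6 + O^{2}\right) + O = 6 + O + O^{2}$)
$\left(4197 + 344\right) \left(m{\left(- (-4 - 2) \right)} + 946\right) = \left(4197 + 344\right) \left(\left(6 - \left(-4 - 2\right) + \left(- (-4 - 2)\right)^{2}\right) + 946\right) = 4541 \left(\left(6 - -6 + \left(\left(-1\right) \left(-6\right)\right)^{2}\right) + 946\right) = 4541 \left(\left(6 + 6 + 6^{2}\right) + 946\right) = 4541 \left(\left(6 + 6 + 36\right) + 946\right) = 4541 \left(48 + 946\right) = 4541 \cdot 994 = 4513754$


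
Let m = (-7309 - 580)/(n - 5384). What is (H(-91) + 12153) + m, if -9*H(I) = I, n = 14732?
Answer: 341078621/28044 ≈ 12162.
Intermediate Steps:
H(I) = -I/9
m = -7889/9348 (m = (-7309 - 580)/(14732 - 5384) = -7889/9348 ≈ -0.84392)
(H(-91) + 12153) + m = (-1/9*(-91) + 12153) - 7889/9348 = (91/9 + 12153) - 7889/9348 = 109468/9 - 7889/9348 = 341078621/28044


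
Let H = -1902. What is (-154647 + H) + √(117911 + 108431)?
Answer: -156549 + √226342 ≈ -1.5607e+5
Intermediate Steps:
(-154647 + H) + √(117911 + 108431) = (-154647 - 1902) + √(117911 + 108431) = -156549 + √226342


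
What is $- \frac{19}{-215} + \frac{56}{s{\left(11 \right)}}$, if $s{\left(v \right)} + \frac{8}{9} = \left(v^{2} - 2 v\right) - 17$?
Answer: $\frac{12223}{15695} \approx 0.77878$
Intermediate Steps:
$s{\left(v \right)} = - \frac{161}{9} + v^{2} - 2 v$ ($s{\left(v \right)} = - \frac{8}{9} - \left(17 - v^{2} + 2 v\right) = - \frac{161}{9} + v^{2} - 2 v$)
$- \frac{19}{-215} + \frac{56}{s{\left(11 \right)}} = - \frac{19}{-215} + \frac{56}{- \frac{161}{9} + 11^{2} - 22} = \left(-19\right) \left(- \frac{1}{215}\right) + \frac{56}{- \frac{161}{9} + 121 - 22} = \frac{19}{215} + \frac{56}{\frac{730}{9}} = \frac{19}{215} + 56 \cdot \frac{9}{730} = \frac{19}{215} + \frac{252}{365} = \frac{12223}{15695}$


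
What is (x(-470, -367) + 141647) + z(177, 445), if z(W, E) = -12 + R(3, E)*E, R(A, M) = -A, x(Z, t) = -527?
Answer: 139773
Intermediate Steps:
z(W, E) = -12 - 3*E (z(W, E) = -12 + (-1*3)*E = -12 - 3*E)
(x(-470, -367) + 141647) + z(177, 445) = (-527 + 141647) + (-12 - 3*445) = 141120 + (-12 - 1335) = 141120 - 1347 = 139773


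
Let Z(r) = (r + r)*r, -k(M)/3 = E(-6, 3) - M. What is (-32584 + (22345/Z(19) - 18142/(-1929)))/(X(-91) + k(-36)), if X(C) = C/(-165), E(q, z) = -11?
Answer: 2492862512965/5702797864 ≈ 437.13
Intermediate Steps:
k(M) = 33 + 3*M (k(M) = -3*(-11 - M) = 33 + 3*M)
X(C) = -C/165 (X(C) = C*(-1/165) = -C/165)
Z(r) = 2*r² (Z(r) = (2*r)*r = 2*r²)
(-32584 + (22345/Z(19) - 18142/(-1929)))/(X(-91) + k(-36)) = (-32584 + (22345/((2*19²)) - 18142/(-1929)))/(-1/165*(-91) + (33 + 3*(-36))) = (-32584 + (22345/((2*361)) - 18142*(-1/1929)))/(91/165 + (33 - 108)) = (-32584 + (22345/722 + 18142/1929))/(91/165 - 75) = (-32584 + (22345*(1/722) + 18142/1929))/(-12284/165) = (-32584 + (22345/722 + 18142/1929))*(-165/12284) = (-32584 + 56202029/1392738)*(-165/12284) = -45324772963/1392738*(-165/12284) = 2492862512965/5702797864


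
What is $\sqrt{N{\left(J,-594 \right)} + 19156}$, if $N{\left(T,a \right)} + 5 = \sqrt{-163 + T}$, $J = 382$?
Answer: $\sqrt{19151 + \sqrt{219}} \approx 138.44$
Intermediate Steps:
$N{\left(T,a \right)} = -5 + \sqrt{-163 + T}$
$\sqrt{N{\left(J,-594 \right)} + 19156} = \sqrt{\left(-5 + \sqrt{-163 + 382}\right) + 19156} = \sqrt{\left(-5 + \sqrt{219}\right) + 19156} = \sqrt{19151 + \sqrt{219}}$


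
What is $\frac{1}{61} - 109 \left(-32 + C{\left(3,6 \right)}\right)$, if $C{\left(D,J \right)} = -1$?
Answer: $\frac{219418}{61} \approx 3597.0$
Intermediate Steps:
$\frac{1}{61} - 109 \left(-32 + C{\left(3,6 \right)}\right) = \frac{1}{61} - 109 \left(-32 - 1\right) = \frac{1}{61} - -3597 = \frac{1}{61} + 3597 = \frac{219418}{61}$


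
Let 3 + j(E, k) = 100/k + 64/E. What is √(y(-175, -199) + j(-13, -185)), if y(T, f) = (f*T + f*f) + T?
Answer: 2*√4294206865/481 ≈ 272.47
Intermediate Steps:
y(T, f) = T + f² + T*f (y(T, f) = (T*f + f²) + T = (f² + T*f) + T = T + f² + T*f)
j(E, k) = -3 + 64/E + 100/k (j(E, k) = -3 + (100/k + 64/E) = -3 + (64/E + 100/k) = -3 + 64/E + 100/k)
√(y(-175, -199) + j(-13, -185)) = √((-175 + (-199)² - 175*(-199)) + (-3 + 64/(-13) + 100/(-185))) = √((-175 + 39601 + 34825) + (-3 + 64*(-1/13) + 100*(-1/185))) = √(74251 + (-3 - 64/13 - 20/37)) = √(74251 - 4071/481) = √(35710660/481) = 2*√4294206865/481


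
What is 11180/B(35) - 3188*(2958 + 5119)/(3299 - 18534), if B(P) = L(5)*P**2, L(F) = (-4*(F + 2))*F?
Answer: 44158648067/26128025 ≈ 1690.1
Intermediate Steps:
L(F) = F*(-8 - 4*F) (L(F) = (-4*(2 + F))*F = (-8 - 4*F)*F = F*(-8 - 4*F))
B(P) = -140*P**2 (B(P) = (-4*5*(2 + 5))*P**2 = (-4*5*7)*P**2 = -140*P**2)
11180/B(35) - 3188*(2958 + 5119)/(3299 - 18534) = 11180/((-140*35**2)) - 3188*(2958 + 5119)/(3299 - 18534) = 11180/((-140*1225)) - 3188/((-15235/8077)) = 11180/(-171500) - 3188/((-15235*1/8077)) = 11180*(-1/171500) - 3188/(-15235/8077) = -559/8575 - 3188*(-8077/15235) = -559/8575 + 25749476/15235 = 44158648067/26128025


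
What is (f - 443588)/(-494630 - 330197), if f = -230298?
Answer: 673886/824827 ≈ 0.81700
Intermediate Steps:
(f - 443588)/(-494630 - 330197) = (-230298 - 443588)/(-494630 - 330197) = -673886/(-824827) = -673886*(-1/824827) = 673886/824827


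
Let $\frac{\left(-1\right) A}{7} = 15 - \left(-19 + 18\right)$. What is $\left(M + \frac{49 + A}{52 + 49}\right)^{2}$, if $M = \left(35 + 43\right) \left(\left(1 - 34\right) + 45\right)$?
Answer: $\frac{8925147729}{10201} \approx 8.7493 \cdot 10^{5}$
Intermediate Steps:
$A = -112$ ($A = - 7 \left(15 - \left(-19 + 18\right)\right) = - 7 \left(15 - -1\right) = - 7 \left(15 + 1\right) = \left(-7\right) 16 = -112$)
$M = 936$ ($M = 78 \left(-33 + 45\right) = 78 \cdot 12 = 936$)
$\left(M + \frac{49 + A}{52 + 49}\right)^{2} = \left(936 + \frac{49 - 112}{52 + 49}\right)^{2} = \left(936 - \frac{63}{101}\right)^{2} = \left(\frac{94473}{101}\right)^{2} = \frac{8925147729}{10201}$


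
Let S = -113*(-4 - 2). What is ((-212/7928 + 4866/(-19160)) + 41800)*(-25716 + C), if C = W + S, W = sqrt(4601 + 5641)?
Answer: -4968006647279013/4746890 + 1190512017081*sqrt(1138)/9493780 ≈ -1.0424e+9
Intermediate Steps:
S = 678 (S = -113*(-6) = 678)
W = 3*sqrt(1138) (W = sqrt(10242) = 3*sqrt(1138) ≈ 101.20)
C = 678 + 3*sqrt(1138) (C = 3*sqrt(1138) + 678 = 678 + 3*sqrt(1138) ≈ 779.20)
((-212/7928 + 4866/(-19160)) + 41800)*(-25716 + C) = ((-212/7928 + 4866/(-19160)) + 41800)*(-25716 + (678 + 3*sqrt(1138))) = ((-212*1/7928 + 4866*(-1/19160)) + 41800)*(-25038 + 3*sqrt(1138)) = ((-53/1982 - 2433/9580) + 41800)*(-25038 + 3*sqrt(1138)) = (-2664973/9493780 + 41800)*(-25038 + 3*sqrt(1138)) = 396837339027*(-25038 + 3*sqrt(1138))/9493780 = -4968006647279013/4746890 + 1190512017081*sqrt(1138)/9493780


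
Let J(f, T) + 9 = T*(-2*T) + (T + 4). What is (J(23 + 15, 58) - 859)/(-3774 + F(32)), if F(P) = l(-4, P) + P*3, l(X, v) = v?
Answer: 3767/1823 ≈ 2.0664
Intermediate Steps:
J(f, T) = -5 + T - 2*T**2 (J(f, T) = -9 + (T*(-2*T) + (T + 4)) = -9 + (-2*T**2 + (4 + T)) = -9 + (4 + T - 2*T**2) = -5 + T - 2*T**2)
F(P) = 4*P (F(P) = P + P*3 = P + 3*P = 4*P)
(J(23 + 15, 58) - 859)/(-3774 + F(32)) = ((-5 + 58 - 2*58**2) - 859)/(-3774 + 4*32) = ((-5 + 58 - 2*3364) - 859)/(-3774 + 128) = ((-5 + 58 - 6728) - 859)/(-3646) = (-6675 - 859)*(-1/3646) = -7534*(-1/3646) = 3767/1823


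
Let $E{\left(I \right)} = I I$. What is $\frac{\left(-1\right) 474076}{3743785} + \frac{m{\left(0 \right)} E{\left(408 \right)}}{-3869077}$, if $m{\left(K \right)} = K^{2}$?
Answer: $- \frac{474076}{3743785} \approx -0.12663$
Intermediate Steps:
$E{\left(I \right)} = I^{2}$
$\frac{\left(-1\right) 474076}{3743785} + \frac{m{\left(0 \right)} E{\left(408 \right)}}{-3869077} = \frac{\left(-1\right) 474076}{3743785} + \frac{0^{2} \cdot 408^{2}}{-3869077} = \left(-474076\right) \frac{1}{3743785} + 0 \cdot 166464 \left(- \frac{1}{3869077}\right) = - \frac{474076}{3743785} + 0 \left(- \frac{1}{3869077}\right) = - \frac{474076}{3743785} + 0 = - \frac{474076}{3743785}$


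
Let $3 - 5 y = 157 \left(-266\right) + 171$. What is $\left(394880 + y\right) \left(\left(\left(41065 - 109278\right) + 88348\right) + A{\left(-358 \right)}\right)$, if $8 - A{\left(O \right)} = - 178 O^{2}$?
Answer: $9206373271998$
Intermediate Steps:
$A{\left(O \right)} = 8 + 178 O^{2}$ ($A{\left(O \right)} = 8 - - 178 O^{2} = 8 + 178 O^{2}$)
$y = \frac{41594}{5}$ ($y = \frac{3}{5} - \frac{157 \left(-266\right) + 171}{5} = \frac{3}{5} - \frac{-41762 + 171}{5} = \frac{3}{5} - - \frac{41591}{5} = \frac{3}{5} + \frac{41591}{5} = \frac{41594}{5} \approx 8318.8$)
$\left(394880 + y\right) \left(\left(\left(41065 - 109278\right) + 88348\right) + A{\left(-358 \right)}\right) = \left(394880 + \frac{41594}{5}\right) \left(\left(\left(41065 - 109278\right) + 88348\right) + \left(8 + 178 \left(-358\right)^{2}\right)\right) = \frac{2015994 \left(\left(-68213 + 88348\right) + \left(8 + 178 \cdot 128164\right)\right)}{5} = \frac{2015994 \left(20135 + \left(8 + 22813192\right)\right)}{5} = \frac{2015994 \left(20135 + 22813200\right)}{5} = \frac{2015994}{5} \cdot 22833335 = 9206373271998$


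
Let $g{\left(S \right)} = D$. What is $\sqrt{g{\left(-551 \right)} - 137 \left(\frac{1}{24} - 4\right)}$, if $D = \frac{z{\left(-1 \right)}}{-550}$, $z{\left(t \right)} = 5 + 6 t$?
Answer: $\frac{\sqrt{236223042}}{660} \approx 23.287$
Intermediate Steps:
$D = \frac{1}{550}$ ($D = \frac{5 + 6 \left(-1\right)}{-550} = \left(5 - 6\right) \left(- \frac{1}{550}\right) = \left(-1\right) \left(- \frac{1}{550}\right) = \frac{1}{550} \approx 0.0018182$)
$g{\left(S \right)} = \frac{1}{550}$
$\sqrt{g{\left(-551 \right)} - 137 \left(\frac{1}{24} - 4\right)} = \sqrt{\frac{1}{550} - 137 \left(\frac{1}{24} - 4\right)} = \sqrt{\frac{1}{550} - - \frac{13015}{24}} = \sqrt{\frac{1}{550} + \frac{13015}{24}} = \sqrt{\frac{3579137}{6600}} = \frac{\sqrt{236223042}}{660}$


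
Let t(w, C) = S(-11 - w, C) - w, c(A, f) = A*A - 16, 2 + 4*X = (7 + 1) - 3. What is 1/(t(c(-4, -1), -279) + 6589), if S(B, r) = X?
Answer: 4/26359 ≈ 0.00015175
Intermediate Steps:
X = ¾ (X = -½ + ((7 + 1) - 3)/4 = -½ + (8 - 3)/4 = -½ + (¼)*5 = -½ + 5/4 = ¾ ≈ 0.75000)
S(B, r) = ¾
c(A, f) = -16 + A² (c(A, f) = A² - 16 = -16 + A²)
t(w, C) = ¾ - w
1/(t(c(-4, -1), -279) + 6589) = 1/((¾ - (-16 + (-4)²)) + 6589) = 1/((¾ - (-16 + 16)) + 6589) = 1/((¾ - 1*0) + 6589) = 1/((¾ + 0) + 6589) = 1/(¾ + 6589) = 1/(26359/4) = 4/26359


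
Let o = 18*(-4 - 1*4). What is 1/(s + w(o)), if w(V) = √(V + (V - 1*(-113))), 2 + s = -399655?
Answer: -399657/159725717824 - 5*I*√7/159725717824 ≈ -2.5021e-6 - 8.2822e-11*I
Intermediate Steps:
s = -399657 (s = -2 - 399655 = -399657)
o = -144 (o = 18*(-4 - 4) = 18*(-8) = -144)
w(V) = √(113 + 2*V) (w(V) = √(V + (V + 113)) = √(V + (113 + V)) = √(113 + 2*V))
1/(s + w(o)) = 1/(-399657 + √(113 + 2*(-144))) = 1/(-399657 + √(113 - 288)) = 1/(-399657 + √(-175)) = 1/(-399657 + 5*I*√7)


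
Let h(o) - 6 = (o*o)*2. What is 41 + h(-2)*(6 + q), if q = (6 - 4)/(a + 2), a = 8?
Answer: 639/5 ≈ 127.80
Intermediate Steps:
q = ⅕ (q = (6 - 4)/(8 + 2) = 2/10 = 2*(⅒) = ⅕ ≈ 0.20000)
h(o) = 6 + 2*o² (h(o) = 6 + (o*o)*2 = 6 + o²*2 = 6 + 2*o²)
41 + h(-2)*(6 + q) = 41 + (6 + 2*(-2)²)*(6 + ⅕) = 41 + (6 + 2*4)*(31/5) = 41 + (6 + 8)*(31/5) = 41 + 14*(31/5) = 41 + 434/5 = 639/5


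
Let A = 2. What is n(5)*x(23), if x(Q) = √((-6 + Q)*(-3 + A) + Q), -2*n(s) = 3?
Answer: -3*√6/2 ≈ -3.6742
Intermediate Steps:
n(s) = -3/2 (n(s) = -½*3 = -3/2)
x(Q) = √6 (x(Q) = √((-6 + Q)*(-3 + 2) + Q) = √((-6 + Q)*(-1) + Q) = √((6 - Q) + Q) = √6)
n(5)*x(23) = -3*√6/2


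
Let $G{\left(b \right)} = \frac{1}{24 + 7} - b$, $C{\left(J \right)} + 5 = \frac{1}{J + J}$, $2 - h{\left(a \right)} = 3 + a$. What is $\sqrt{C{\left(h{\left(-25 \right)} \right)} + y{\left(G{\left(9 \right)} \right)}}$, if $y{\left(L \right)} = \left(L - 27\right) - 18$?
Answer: $\frac{i \sqrt{8157309}}{372} \approx 7.6777 i$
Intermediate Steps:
$h{\left(a \right)} = -1 - a$ ($h{\left(a \right)} = 2 - \left(3 + a\right) = -1 - a$)
$C{\left(J \right)} = -5 + \frac{1}{2 J}$ ($C{\left(J \right)} = -5 + \frac{1}{J + J} = -5 + \frac{1}{2 J}$)
$G{\left(b \right)} = \frac{1}{31} - b$
$y{\left(L \right)} = -45 + L$ ($y{\left(L \right)} = \left(-27 + L\right) - 18 = -45 + L$)
$\sqrt{C{\left(h{\left(-25 \right)} \right)} + y{\left(G{\left(9 \right)} \right)}} = \sqrt{\left(-5 + \frac{1}{2 \left(-1 - -25\right)}\right) + \left(-45 + \left(\frac{1}{31} - 9\right)\right)} = \sqrt{\left(-5 + \frac{1}{2 \left(-1 + 25\right)}\right) + \left(-45 + \left(\frac{1}{31} - 9\right)\right)} = \sqrt{\left(-5 + \frac{1}{2 \cdot 24}\right) - \frac{1673}{31}} = \sqrt{\left(-5 + \frac{1}{2} \cdot \frac{1}{24}\right) - \frac{1673}{31}} = \sqrt{\left(-5 + \frac{1}{48}\right) - \frac{1673}{31}} = \sqrt{- \frac{239}{48} - \frac{1673}{31}} = \sqrt{- \frac{87713}{1488}} = \frac{i \sqrt{8157309}}{372}$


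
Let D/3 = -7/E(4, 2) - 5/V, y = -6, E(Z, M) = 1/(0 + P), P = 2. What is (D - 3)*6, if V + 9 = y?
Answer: -264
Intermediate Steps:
E(Z, M) = 1/2 (E(Z, M) = 1/(0 + 2) = 1/2)
V = -15 (V = -9 - 6 = -15)
D = -41 (D = 3*(-7/1/2 - 5/(-15)) = 3*(-7*2 - 5*(-1/15)) = 3*(-14 + 1/3) = 3*(-41/3) = -41)
(D - 3)*6 = (-41 - 3)*6 = -44*6 = -264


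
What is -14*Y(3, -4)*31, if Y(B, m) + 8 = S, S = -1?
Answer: 3906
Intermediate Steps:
Y(B, m) = -9 (Y(B, m) = -8 - 1 = -9)
-14*Y(3, -4)*31 = -14*(-9)*31 = 126*31 = 3906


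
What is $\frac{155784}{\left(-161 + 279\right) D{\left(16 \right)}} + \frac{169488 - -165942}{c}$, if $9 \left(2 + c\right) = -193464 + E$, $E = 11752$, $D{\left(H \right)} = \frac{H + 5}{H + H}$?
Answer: $\frac{14974321373}{7505449} \approx 1995.1$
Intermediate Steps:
$D{\left(H \right)} = \frac{5 + H}{2 H}$
$c = - \frac{181730}{9}$ ($c = -2 + \frac{-193464 + 11752}{9} = -2 + \frac{1}{9} \left(-181712\right) = -2 - \frac{181712}{9} = - \frac{181730}{9} \approx -20192.0$)
$\frac{155784}{\left(-161 + 279\right) D{\left(16 \right)}} + \frac{169488 - -165942}{c} = \frac{155784}{\left(-161 + 279\right) \frac{5 + 16}{2 \cdot 16}} + \frac{169488 - -165942}{- \frac{181730}{9}} = \frac{155784}{118 \cdot \frac{1}{2} \cdot \frac{1}{16} \cdot 21} + \left(169488 + 165942\right) \left(- \frac{9}{181730}\right) = \frac{155784}{118 \cdot \frac{21}{32}} + 335430 \left(- \frac{9}{181730}\right) = \frac{155784}{\frac{1239}{16}} - \frac{301887}{18173} = 155784 \cdot \frac{16}{1239} - \frac{301887}{18173} = \frac{830848}{413} - \frac{301887}{18173} = \frac{14974321373}{7505449}$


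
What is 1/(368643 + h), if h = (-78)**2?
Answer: 1/374727 ≈ 2.6686e-6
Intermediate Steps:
h = 6084
1/(368643 + h) = 1/(368643 + 6084) = 1/374727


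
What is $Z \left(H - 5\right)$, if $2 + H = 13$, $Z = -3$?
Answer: $-18$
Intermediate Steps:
$H = 11$ ($H = -2 + 13 = 11$)
$Z \left(H - 5\right) = - 3 \left(11 - 5\right) = \left(-3\right) 6 = -18$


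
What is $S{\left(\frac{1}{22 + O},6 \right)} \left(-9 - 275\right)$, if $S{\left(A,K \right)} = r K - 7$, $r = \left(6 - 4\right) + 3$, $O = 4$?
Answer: $-6532$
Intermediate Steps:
$r = 5$ ($r = 2 + 3 = 5$)
$S{\left(A,K \right)} = -7 + 5 K$ ($S{\left(A,K \right)} = 5 K - 7 = -7 + 5 K$)
$S{\left(\frac{1}{22 + O},6 \right)} \left(-9 - 275\right) = \left(-7 + 5 \cdot 6\right) \left(-9 - 275\right) = \left(-7 + 30\right) \left(-284\right) = 23 \left(-284\right) = -6532$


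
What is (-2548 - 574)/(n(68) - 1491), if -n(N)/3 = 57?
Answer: 1561/831 ≈ 1.8785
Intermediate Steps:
n(N) = -171 (n(N) = -3*57 = -171)
(-2548 - 574)/(n(68) - 1491) = (-2548 - 574)/(-171 - 1491) = -3122/(-1662) = -3122*(-1/1662) = 1561/831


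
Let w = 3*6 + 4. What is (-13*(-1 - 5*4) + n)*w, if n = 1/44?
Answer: 12013/2 ≈ 6006.5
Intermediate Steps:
n = 1/44 ≈ 0.022727
w = 22 (w = 18 + 4 = 22)
(-13*(-1 - 5*4) + n)*w = (-13*(-1 - 5*4) + 1/44)*22 = (-13*(-1 - 20) + 1/44)*22 = (-13*(-21) + 1/44)*22 = (273 + 1/44)*22 = (12013/44)*22 = 12013/2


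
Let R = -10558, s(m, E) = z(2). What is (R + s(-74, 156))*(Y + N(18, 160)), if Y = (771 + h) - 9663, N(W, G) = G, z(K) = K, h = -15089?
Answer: 251454476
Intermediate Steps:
s(m, E) = 2
Y = -23981 (Y = (771 - 15089) - 9663 = -14318 - 9663 = -23981)
(R + s(-74, 156))*(Y + N(18, 160)) = (-10558 + 2)*(-23981 + 160) = -10556*(-23821) = 251454476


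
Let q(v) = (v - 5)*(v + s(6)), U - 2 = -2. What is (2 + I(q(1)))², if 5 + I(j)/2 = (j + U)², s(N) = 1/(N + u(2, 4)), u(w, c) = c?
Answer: 589824/625 ≈ 943.72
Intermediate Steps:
U = 0 (U = 2 - 2 = 0)
s(N) = 1/(4 + N) (s(N) = 1/(N + 4) = 1/(4 + N))
q(v) = (-5 + v)*(⅒ + v) (q(v) = (v - 5)*(v + 1/(4 + 6)) = (-5 + v)*(v + 1/10) = (-5 + v)*(v + ⅒) = (-5 + v)*(⅒ + v))
I(j) = -10 + 2*j² (I(j) = -10 + 2*(j + 0)² = -10 + 2*j²)
(2 + I(q(1)))² = (2 + (-10 + 2*(-½ + 1² - 49/10*1)²))² = (2 + (-10 + 2*(-½ + 1 - 49/10)²))² = (2 + (-10 + 2*(-22/5)²))² = (2 + (-10 + 2*(484/25)))² = (2 + (-10 + 968/25))² = (2 + 718/25)² = (768/25)² = 589824/625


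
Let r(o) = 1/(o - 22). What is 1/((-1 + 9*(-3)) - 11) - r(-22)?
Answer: -5/1716 ≈ -0.0029138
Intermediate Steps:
r(o) = 1/(-22 + o)
1/((-1 + 9*(-3)) - 11) - r(-22) = 1/((-1 + 9*(-3)) - 11) - 1/(-22 - 22) = 1/((-1 - 27) - 11) - 1/(-44) = 1/(-28 - 11) - 1*(-1/44) = 1/(-39) + 1/44 = -1/39 + 1/44 = -5/1716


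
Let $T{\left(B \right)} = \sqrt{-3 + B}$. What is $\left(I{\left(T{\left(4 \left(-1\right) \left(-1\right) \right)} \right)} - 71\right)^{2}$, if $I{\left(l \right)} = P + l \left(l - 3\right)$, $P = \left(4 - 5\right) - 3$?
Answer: $5929$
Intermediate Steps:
$P = -4$ ($P = -1 - 3 = -4$)
$I{\left(l \right)} = -4 + l \left(-3 + l\right)$ ($I{\left(l \right)} = -4 + l \left(l - 3\right) = -4 + l \left(-3 + l\right)$)
$\left(I{\left(T{\left(4 \left(-1\right) \left(-1\right) \right)} \right)} - 71\right)^{2} = \left(\left(-4 + \left(\sqrt{-3 + 4 \left(-1\right) \left(-1\right)}\right)^{2} - 3 \sqrt{-3 + 4 \left(-1\right) \left(-1\right)}\right) - 71\right)^{2} = \left(\left(-4 + \left(\sqrt{-3 - -4}\right)^{2} - 3 \sqrt{-3 - -4}\right) - 71\right)^{2} = \left(\left(-4 + \left(\sqrt{-3 + 4}\right)^{2} - 3 \sqrt{-3 + 4}\right) - 71\right)^{2} = \left(\left(-4 + \left(\sqrt{1}\right)^{2} - 3 \sqrt{1}\right) - 71\right)^{2} = \left(\left(-4 + 1^{2} - 3\right) - 71\right)^{2} = \left(\left(-4 + 1 - 3\right) - 71\right)^{2} = \left(-6 - 71\right)^{2} = \left(-77\right)^{2} = 5929$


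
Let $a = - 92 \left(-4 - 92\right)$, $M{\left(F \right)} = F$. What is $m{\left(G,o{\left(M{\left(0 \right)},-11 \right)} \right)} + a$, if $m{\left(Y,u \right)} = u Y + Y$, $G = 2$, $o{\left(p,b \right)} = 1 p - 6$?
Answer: $8822$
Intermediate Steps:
$a = 8832$ ($a = \left(-92\right) \left(-96\right) = 8832$)
$o{\left(p,b \right)} = -6 + p$ ($o{\left(p,b \right)} = p - 6 = -6 + p$)
$m{\left(Y,u \right)} = Y + Y u$ ($m{\left(Y,u \right)} = Y u + Y = Y + Y u$)
$m{\left(G,o{\left(M{\left(0 \right)},-11 \right)} \right)} + a = 2 \left(1 + \left(-6 + 0\right)\right) + 8832 = 2 \left(1 - 6\right) + 8832 = 2 \left(-5\right) + 8832 = -10 + 8832 = 8822$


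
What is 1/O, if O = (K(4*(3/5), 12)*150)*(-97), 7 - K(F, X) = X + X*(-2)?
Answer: -1/276450 ≈ -3.6173e-6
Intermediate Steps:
K(F, X) = 7 + X (K(F, X) = 7 - (X + X*(-2)) = 7 - (X - 2*X) = 7 - (-1)*X = 7 + X)
O = -276450 (O = ((7 + 12)*150)*(-97) = (19*150)*(-97) = 2850*(-97) = -276450)
1/O = 1/(-276450) = -1/276450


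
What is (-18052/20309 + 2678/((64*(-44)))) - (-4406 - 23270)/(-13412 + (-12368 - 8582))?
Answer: -56504679581/21360518784 ≈ -2.6453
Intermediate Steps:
(-18052/20309 + 2678/((64*(-44)))) - (-4406 - 23270)/(-13412 + (-12368 - 8582)) = (-18052*1/20309 + 2678/(-2816)) - (-27676)/(-13412 - 20950) = (-18052/20309 + 2678*(-1/2816)) - (-27676)/(-34362) = (-18052/20309 - 1339/1408) - (-27676)*(-1)/34362 = -52610967/28595072 - 1*13838/17181 = -52610967/28595072 - 13838/17181 = -56504679581/21360518784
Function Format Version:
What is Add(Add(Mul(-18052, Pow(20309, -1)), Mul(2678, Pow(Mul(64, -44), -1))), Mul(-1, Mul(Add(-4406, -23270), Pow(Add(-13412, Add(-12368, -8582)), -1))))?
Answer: Rational(-56504679581, 21360518784) ≈ -2.6453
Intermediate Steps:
Add(Add(Mul(-18052, Pow(20309, -1)), Mul(2678, Pow(Mul(64, -44), -1))), Mul(-1, Mul(Add(-4406, -23270), Pow(Add(-13412, Add(-12368, -8582)), -1)))) = Add(Add(Mul(-18052, Rational(1, 20309)), Mul(2678, Pow(-2816, -1))), Mul(-1, Mul(-27676, Pow(Add(-13412, -20950), -1)))) = Add(Add(Rational(-18052, 20309), Mul(2678, Rational(-1, 2816))), Mul(-1, Mul(-27676, Pow(-34362, -1)))) = Add(Add(Rational(-18052, 20309), Rational(-1339, 1408)), Mul(-1, Mul(-27676, Rational(-1, 34362)))) = Add(Rational(-52610967, 28595072), Mul(-1, Rational(13838, 17181))) = Add(Rational(-52610967, 28595072), Rational(-13838, 17181)) = Rational(-56504679581, 21360518784)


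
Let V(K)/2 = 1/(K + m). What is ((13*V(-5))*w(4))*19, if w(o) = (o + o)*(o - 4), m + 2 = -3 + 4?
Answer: 0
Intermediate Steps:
m = -1 (m = -2 + (-3 + 4) = -2 + 1 = -1)
V(K) = 2/(-1 + K) (V(K) = 2/(K - 1) = 2/(-1 + K))
w(o) = 2*o*(-4 + o) (w(o) = (2*o)*(-4 + o) = 2*o*(-4 + o))
((13*V(-5))*w(4))*19 = ((13*(2/(-1 - 5)))*(2*4*(-4 + 4)))*19 = ((13*(2/(-6)))*(2*4*0))*19 = ((13*(2*(-⅙)))*0)*19 = ((13*(-⅓))*0)*19 = -13/3*0*19 = 0*19 = 0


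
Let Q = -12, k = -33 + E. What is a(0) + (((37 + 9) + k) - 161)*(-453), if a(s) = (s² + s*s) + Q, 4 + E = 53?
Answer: 44835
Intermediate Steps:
E = 49 (E = -4 + 53 = 49)
k = 16 (k = -33 + 49 = 16)
a(s) = -12 + 2*s² (a(s) = (s² + s*s) - 12 = (s² + s²) - 12 = 2*s² - 12 = -12 + 2*s²)
a(0) + (((37 + 9) + k) - 161)*(-453) = (-12 + 2*0²) + (((37 + 9) + 16) - 161)*(-453) = (-12 + 2*0) + ((46 + 16) - 161)*(-453) = (-12 + 0) + (62 - 161)*(-453) = -12 - 99*(-453) = -12 + 44847 = 44835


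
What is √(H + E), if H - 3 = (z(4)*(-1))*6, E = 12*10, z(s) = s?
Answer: 3*√11 ≈ 9.9499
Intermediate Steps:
E = 120
H = -21 (H = 3 + (4*(-1))*6 = 3 - 4*6 = 3 - 24 = -21)
√(H + E) = √(-21 + 120) = √99 = 3*√11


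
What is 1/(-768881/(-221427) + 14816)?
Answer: 221427/3281431313 ≈ 6.7479e-5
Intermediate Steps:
1/(-768881/(-221427) + 14816) = 1/(-768881*(-1/221427) + 14816) = 1/(768881/221427 + 14816) = 1/(3281431313/221427) = 221427/3281431313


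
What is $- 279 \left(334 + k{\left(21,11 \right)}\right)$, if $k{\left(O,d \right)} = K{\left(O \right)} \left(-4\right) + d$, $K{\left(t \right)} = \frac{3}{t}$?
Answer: $- \frac{672669}{7} \approx -96096.0$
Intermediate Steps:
$k{\left(O,d \right)} = d - \frac{12}{O}$ ($k{\left(O,d \right)} = \frac{3}{O} \left(-4\right) + d = - \frac{12}{O} + d = d - \frac{12}{O}$)
$- 279 \left(334 + k{\left(21,11 \right)}\right) = - 279 \left(334 + \left(11 - \frac{12}{21}\right)\right) = - 279 \left(334 + \left(11 - \frac{4}{7}\right)\right) = - 279 \left(334 + \frac{73}{7}\right) = \left(-279\right) \frac{2411}{7} = - \frac{672669}{7}$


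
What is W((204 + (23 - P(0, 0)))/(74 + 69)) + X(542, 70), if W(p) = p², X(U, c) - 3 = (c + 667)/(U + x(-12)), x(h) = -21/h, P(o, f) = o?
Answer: 305788952/44476575 ≈ 6.8753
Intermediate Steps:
X(U, c) = 3 + (667 + c)/(7/4 + U) (X(U, c) = 3 + (c + 667)/(U - 21/(-12)) = 3 + (667 + c)/(U - 21*(-1/12)) = 3 + (667 + c)/(U + 7/4) = 3 + (667 + c)/(7/4 + U))
W((204 + (23 - P(0, 0)))/(74 + 69)) + X(542, 70) = ((204 + (23 - 1*0))/(74 + 69))² + (2689 + 4*70 + 12*542)/(7 + 4*542) = ((204 + (23 + 0))/143)² + (2689 + 280 + 6504)/(7 + 2168) = ((204 + 23)*(1/143))² + 9473/2175 = (227*(1/143))² + (1/2175)*9473 = (227/143)² + 9473/2175 = 51529/20449 + 9473/2175 = 305788952/44476575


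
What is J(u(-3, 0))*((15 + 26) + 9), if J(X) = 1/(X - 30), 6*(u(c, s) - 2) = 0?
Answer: -25/14 ≈ -1.7857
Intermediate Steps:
u(c, s) = 2 (u(c, s) = 2 + (⅙)*0 = 2 + 0 = 2)
J(X) = 1/(-30 + X)
J(u(-3, 0))*((15 + 26) + 9) = ((15 + 26) + 9)/(-30 + 2) = (41 + 9)/(-28) = -1/28*50 = -25/14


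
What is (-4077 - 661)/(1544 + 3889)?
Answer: -4738/5433 ≈ -0.87208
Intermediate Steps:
(-4077 - 661)/(1544 + 3889) = -4738/5433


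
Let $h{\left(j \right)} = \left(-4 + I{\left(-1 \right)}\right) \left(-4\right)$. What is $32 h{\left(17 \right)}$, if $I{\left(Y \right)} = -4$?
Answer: $1024$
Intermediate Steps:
$h{\left(j \right)} = 32$ ($h{\left(j \right)} = \left(-4 - 4\right) \left(-4\right) = \left(-8\right) \left(-4\right) = 32$)
$32 h{\left(17 \right)} = 32 \cdot 32 = 1024$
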